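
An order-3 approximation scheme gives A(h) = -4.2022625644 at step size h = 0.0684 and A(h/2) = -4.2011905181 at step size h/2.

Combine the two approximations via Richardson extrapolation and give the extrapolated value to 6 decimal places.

-4.201037

r = 3: numerator weight 8, denominator 7.
Weighted: (-33.6095241448) − (-4.2022625644) = -29.4072615804
(-29.4072615804) ÷ 7 = -4.2010373686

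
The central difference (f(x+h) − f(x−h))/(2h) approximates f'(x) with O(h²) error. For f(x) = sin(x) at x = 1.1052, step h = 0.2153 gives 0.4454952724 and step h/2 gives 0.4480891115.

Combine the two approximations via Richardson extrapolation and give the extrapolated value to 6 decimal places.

0.448954

Error is O(h^2); halving h shrinks it by 2^2 = 4.
4*0.4480891115 = 1.7923564460; 1.7923564460 − 0.4454952724 = 1.3468611736
Divide by 2^2 − 1 = 3.
R = 1.3468611736/3 = 0.4489537245
Correction |R − A(h/2)| = 8.646e-04; gap |A(h/2) − A(h)| = 2.594e-03.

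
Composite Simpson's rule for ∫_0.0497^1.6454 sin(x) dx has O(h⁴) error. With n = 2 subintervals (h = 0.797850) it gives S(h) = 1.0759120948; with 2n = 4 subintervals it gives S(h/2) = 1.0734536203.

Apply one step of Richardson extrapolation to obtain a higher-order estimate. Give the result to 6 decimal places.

Order 4 gives 2^r = 16 and 2^r − 1 = 15.
16·1.0734536203 = 17.1752579248; 17.1752579248 − 1.0759120948 = 16.0993458300
Extrapolated: 16.0993458300 / 15 = 1.0732897220

1.073290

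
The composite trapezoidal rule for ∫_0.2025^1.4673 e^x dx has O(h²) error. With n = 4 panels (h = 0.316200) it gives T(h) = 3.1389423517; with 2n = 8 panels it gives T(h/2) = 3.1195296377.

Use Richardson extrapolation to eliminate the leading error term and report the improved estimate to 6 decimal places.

3.113059

Method order is 2; weight 2^2 = 4.
Top: 4(3.1195296377) − (3.1389423517) = 9.3391761991
(4 × 3.1195296377 − 3.1389423517)/(4 − 1) = 3.1130587330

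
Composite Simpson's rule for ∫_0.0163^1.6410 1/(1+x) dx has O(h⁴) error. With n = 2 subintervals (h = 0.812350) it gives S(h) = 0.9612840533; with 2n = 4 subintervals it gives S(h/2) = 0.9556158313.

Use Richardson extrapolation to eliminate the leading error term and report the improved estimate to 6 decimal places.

Method order is 4; weight 2^4 = 16.
Weighted: 15.2898533008 − 0.9612840533 = 14.3285692475
14.3285692475 ÷ 15 = 0.9552379498
Gap between inputs: 5.668e-03; correction applied: −0.0003778815.

0.955238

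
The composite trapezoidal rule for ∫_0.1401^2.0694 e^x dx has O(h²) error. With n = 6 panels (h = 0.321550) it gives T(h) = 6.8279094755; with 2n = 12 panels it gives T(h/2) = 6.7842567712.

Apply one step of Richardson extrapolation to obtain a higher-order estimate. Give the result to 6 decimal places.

6.769706

Method order is 2; weight 2^2 = 4.
Weighted: 27.1370270848 − 6.8279094755 = 20.3091176093
Denominator 4 − 1 = 3.
R = 20.3091176093/3 = 6.7697058698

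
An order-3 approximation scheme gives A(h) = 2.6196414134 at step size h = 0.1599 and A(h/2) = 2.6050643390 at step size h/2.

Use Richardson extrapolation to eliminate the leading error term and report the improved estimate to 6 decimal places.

r = 3: numerator weight 8, denominator 7.
A(h/2) − A(h) = 2.6050643390 − 2.6196414134 = -0.0145770744
Correction (A(h/2) − A(h))/(8 − 1) = (-0.0145770744)/7 = -0.0020824392
R = 2.6050643390 − 0.0020824392 = 2.6029818998

2.602982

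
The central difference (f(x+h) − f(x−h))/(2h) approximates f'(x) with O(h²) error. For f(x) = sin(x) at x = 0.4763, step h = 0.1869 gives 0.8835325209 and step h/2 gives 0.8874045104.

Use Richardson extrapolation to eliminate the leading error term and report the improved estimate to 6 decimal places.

Error is O(h^2); halving h shrinks it by 2^2 = 4.
4·0.8874045104 = 3.5496180416; 3.5496180416 − 0.8835325209 = 2.6660855207
(4·0.8874045104 − 0.8835325209)/(4 − 1) = 0.8886951736

0.888695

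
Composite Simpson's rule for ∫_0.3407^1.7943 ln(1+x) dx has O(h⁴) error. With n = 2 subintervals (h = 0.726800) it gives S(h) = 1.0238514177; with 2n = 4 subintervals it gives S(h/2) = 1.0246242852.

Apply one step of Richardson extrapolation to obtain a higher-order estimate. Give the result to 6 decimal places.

1.024676

r = 4: numerator weight 16, denominator 15.
Weighted: 16.3939885632 − 1.0238514177 = 15.3701371455
R = 15.3701371455/15 = 1.0246758097
Shift from A(h/2): +0.0000515245.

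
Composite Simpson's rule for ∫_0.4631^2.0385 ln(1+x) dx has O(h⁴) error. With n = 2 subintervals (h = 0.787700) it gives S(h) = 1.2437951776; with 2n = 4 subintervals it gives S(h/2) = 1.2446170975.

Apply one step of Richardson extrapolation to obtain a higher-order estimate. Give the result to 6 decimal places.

1.244672

With r = 4 the leading error scales as h^4, so the weight is 2^4 = 16.
A(h/2) − A(h) = 1.2446170975 − 1.2437951776 = 0.0008219199
Correction (A(h/2) − A(h))/(16 − 1) = 0.0008219199/15 = 0.0000547947
R = A(h/2) + (A(h/2) − A(h))/15 = 1.2446170975 + 0.0000547947 = 1.2446718922
Gap between inputs: 8.219e-04; correction applied: +0.0000547947.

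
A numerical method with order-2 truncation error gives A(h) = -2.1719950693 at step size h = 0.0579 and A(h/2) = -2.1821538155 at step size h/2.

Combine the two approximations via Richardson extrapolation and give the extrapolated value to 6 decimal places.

Order 2 gives 2^r = 4 and 2^r − 1 = 3.
Numerator 4*A(h/2) − A(h) = 4*(-2.1821538155) − (-2.1719950693) = -6.5566201927
Denominator 4 − 1 = 3.
(-6.5566201927) ÷ 3 = -2.1855400642

-2.185540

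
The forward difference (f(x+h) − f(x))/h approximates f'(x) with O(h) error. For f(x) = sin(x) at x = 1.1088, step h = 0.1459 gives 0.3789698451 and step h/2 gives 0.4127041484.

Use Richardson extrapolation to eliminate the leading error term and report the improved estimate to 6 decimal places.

0.446438

With r = 1 the leading error scales as h^1, so the weight is 2^1 = 2.
2^1×A(h/2) = 0.8254082968; minus A(h) gives 0.4464384517.
R = 0.4464384517/1 = 0.4464384517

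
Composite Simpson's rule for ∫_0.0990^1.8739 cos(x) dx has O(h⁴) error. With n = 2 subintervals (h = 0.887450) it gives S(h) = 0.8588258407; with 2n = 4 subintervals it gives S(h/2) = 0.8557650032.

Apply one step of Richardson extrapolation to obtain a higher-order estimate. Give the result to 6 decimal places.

With r = 4 the leading error scales as h^4, so the weight is 2^4 = 16.
Weighted: 13.6922400512 − 0.8588258407 = 12.8334142105
Extrapolated: 12.8334142105 / 15 = 0.8555609474

0.855561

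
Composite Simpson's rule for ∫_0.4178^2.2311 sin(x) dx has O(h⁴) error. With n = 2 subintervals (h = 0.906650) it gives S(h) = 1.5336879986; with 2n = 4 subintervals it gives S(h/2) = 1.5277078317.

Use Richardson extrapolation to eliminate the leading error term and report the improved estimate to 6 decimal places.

Error is O(h^4); halving h shrinks it by 2^4 = 16.
16 × 1.5277078317 = 24.4433253072; 24.4433253072 − 1.5336879986 = 22.9096373086
Extrapolated: 22.9096373086 / 15 = 1.5273091539
Shift from A(h/2): −0.0003986778.

1.527309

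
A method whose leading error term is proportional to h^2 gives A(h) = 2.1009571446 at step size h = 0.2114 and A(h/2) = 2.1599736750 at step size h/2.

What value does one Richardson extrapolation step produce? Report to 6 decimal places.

Error is O(h^2); halving h shrinks it by 2^2 = 4.
4·2.1599736750 = 8.6398947000; subtract 2.1009571446 → 6.5389375554
Extrapolated: 6.5389375554 / 3 = 2.1796458518
Correction |R − A(h/2)| = 1.967e-02; gap |A(h/2) − A(h)| = 5.902e-02.

2.179646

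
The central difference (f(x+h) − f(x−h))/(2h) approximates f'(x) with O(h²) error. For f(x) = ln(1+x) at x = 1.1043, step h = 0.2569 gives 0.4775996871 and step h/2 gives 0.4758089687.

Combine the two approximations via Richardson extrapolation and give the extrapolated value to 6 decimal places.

0.475212

Method order is 2; weight 2^2 = 4.
Weighted: 1.9032358748 − 0.4775996871 = 1.4256361877
Divide by 2^2 − 1 = 3.
Result: 0.4752120626
Gap between inputs: 1.791e-03; correction applied: −0.0005969061.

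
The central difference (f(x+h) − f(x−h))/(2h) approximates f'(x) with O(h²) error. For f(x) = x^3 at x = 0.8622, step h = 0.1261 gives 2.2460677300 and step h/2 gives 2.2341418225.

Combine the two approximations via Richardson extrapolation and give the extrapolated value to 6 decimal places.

Order 2 gives 2^r = 4 and 2^r − 1 = 3.
Numerator 4 × A(h/2) − A(h) = 4 × 2.2341418225 − 2.2460677300 = 6.6904995600
Divide by 2^2 − 1 = 3.
6.6904995600 ÷ 3 = 2.2301665200

2.230167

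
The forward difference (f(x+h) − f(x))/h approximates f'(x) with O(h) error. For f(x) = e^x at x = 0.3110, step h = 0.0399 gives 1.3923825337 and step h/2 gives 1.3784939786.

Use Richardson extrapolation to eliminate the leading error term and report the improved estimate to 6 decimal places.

1.364605

r = 1, so 2^r = 2.
2^1 × A(h/2) = 2.7569879572; minus A(h) gives 1.3646054235.
R = 1.3646054235/1 = 1.3646054235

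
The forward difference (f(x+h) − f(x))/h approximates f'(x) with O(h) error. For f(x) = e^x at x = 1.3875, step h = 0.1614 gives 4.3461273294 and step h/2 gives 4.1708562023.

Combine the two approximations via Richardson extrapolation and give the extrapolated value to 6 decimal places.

3.995585

Order 1 gives 2^r = 2 and 2^r − 1 = 1.
Numerator 2×A(h/2) − A(h) = 2×4.1708562023 − 4.3461273294 = 3.9955850752
Divide by 2^1 − 1 = 1.
Result: 3.9955850752
Shift from A(h/2): −0.1752711271.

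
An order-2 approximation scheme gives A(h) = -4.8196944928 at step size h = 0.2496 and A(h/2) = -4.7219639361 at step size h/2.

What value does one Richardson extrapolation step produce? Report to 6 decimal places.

-4.689387

r = 2, so 2^r = 4.
2^2·A(h/2) = -18.8878557444; minus A(h) gives -14.0681612516.
(-14.0681612516) ÷ 3 = -4.6893870839
Correction |R − A(h/2)| = 3.258e-02; gap |A(h/2) − A(h)| = 9.773e-02.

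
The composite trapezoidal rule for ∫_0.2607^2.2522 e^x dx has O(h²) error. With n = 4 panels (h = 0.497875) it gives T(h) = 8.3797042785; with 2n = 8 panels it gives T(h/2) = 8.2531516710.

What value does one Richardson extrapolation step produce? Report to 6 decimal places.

8.210967

Leading term ∝ h^2; use weight 4 = 2^2.
4 × 8.2531516710 = 33.0126066840; 33.0126066840 − 8.3797042785 = 24.6329024055
Denominator 4 − 1 = 3.
Extrapolated: 24.6329024055 / 3 = 8.2109674685
Shift from A(h/2): −0.0421842025.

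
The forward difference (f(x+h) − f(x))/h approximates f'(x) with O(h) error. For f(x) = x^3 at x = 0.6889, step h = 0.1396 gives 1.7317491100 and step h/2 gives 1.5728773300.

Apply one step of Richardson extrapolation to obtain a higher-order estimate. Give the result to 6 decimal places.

The method has order 1: 2^1 = 2.
2 × 1.5728773300 − 1.7317491100 = 1.4140055500
R = 1.4140055500/1 = 1.4140055500

1.414006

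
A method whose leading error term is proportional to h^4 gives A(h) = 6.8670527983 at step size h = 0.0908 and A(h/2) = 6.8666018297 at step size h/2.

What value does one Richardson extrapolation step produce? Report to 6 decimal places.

Method order is 4; weight 2^4 = 16.
Difference of the inputs: 6.8666018297 − 6.8670527983 = -0.0004509686
Divide by 2^4 − 1 = 15: (-0.0004509686)/15 = -0.0000300646
R = 6.8666018297 − 0.0000300646 = 6.8665717651
Gap between inputs: 4.510e-04; correction applied: −0.0000300646.

6.866572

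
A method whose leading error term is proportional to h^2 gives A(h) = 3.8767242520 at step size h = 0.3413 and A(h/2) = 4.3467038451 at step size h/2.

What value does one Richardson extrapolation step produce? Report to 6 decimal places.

r = 2, so 2^r = 4.
A(h/2) − A(h) = 4.3467038451 − 3.8767242520 = 0.4699795931
Divide by 2^2 − 1 = 3: 0.4699795931/3 = 0.1566598644
R = 4.3467038451 + 0.1566598644 = 4.5033637095

4.503364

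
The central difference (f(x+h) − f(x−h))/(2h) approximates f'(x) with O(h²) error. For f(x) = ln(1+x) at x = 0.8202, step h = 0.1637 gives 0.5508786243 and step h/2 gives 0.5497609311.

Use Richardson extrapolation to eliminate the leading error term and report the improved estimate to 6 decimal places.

0.549388

Error is O(h^2); halving h shrinks it by 2^2 = 4.
4 × 0.5497609311 = 2.1990437244; 2.1990437244 − 0.5508786243 = 1.6481651001
R = 1.6481651001/3 = 0.5493883667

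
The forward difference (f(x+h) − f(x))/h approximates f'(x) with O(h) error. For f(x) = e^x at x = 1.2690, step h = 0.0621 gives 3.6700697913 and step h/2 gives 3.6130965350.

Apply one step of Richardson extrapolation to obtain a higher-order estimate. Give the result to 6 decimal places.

With r = 1 the leading error scales as h^1, so the weight is 2^1 = 2.
2^1 × A(h/2) = 7.2261930700; minus A(h) gives 3.5561232787.
R = 3.5561232787/1 = 3.5561232787
Gap between inputs: 5.697e-02; correction applied: −0.0569732563.

3.556123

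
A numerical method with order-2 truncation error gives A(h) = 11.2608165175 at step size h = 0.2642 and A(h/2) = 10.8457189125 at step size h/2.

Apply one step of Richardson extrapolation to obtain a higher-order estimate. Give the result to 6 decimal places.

Method order is 2; weight 2^2 = 4.
Top: 4(10.8457189125) − (11.2608165175) = 32.1220591325
Divide by 2^2 − 1 = 3.
Result: 10.7073530442
Shift from A(h/2): −0.1383658683.

10.707353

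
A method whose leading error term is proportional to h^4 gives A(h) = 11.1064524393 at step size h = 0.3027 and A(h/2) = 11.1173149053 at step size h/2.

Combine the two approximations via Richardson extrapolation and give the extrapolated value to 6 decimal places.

With r = 4 the leading error scales as h^4, so the weight is 2^4 = 16.
Numerator 16×A(h/2) − A(h) = 16×11.1173149053 − 11.1064524393 = 166.7705860455
Denominator 16 − 1 = 15.
Result: 11.1180390697

11.118039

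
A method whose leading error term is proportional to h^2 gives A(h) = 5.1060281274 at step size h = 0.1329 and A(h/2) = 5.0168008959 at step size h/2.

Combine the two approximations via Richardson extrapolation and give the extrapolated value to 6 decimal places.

The method has order 2: 2^2 = 4.
4·5.0168008959 = 20.0672035836; 20.0672035836 − 5.1060281274 = 14.9611754562
Extrapolated: 14.9611754562 / 3 = 4.9870584854
Correction |R − A(h/2)| = 2.974e-02; gap |A(h/2) − A(h)| = 8.923e-02.

4.987058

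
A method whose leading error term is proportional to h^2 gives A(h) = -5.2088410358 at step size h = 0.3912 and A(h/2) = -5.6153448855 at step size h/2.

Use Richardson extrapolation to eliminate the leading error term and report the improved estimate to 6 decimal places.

Error is O(h^2); halving h shrinks it by 2^2 = 4.
4 × (-5.6153448855) = -22.4613795420; (-22.4613795420) − (-5.2088410358) = -17.2525385062
R = (-17.2525385062)/3 = -5.7508461687

-5.750846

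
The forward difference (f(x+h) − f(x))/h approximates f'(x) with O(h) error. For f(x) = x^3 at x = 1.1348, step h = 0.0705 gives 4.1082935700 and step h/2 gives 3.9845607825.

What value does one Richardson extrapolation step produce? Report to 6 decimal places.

3.860828

The method has order 1: 2^1 = 2.
A(h/2) − A(h) = 3.9845607825 − 4.1082935700 = -0.1237327875
Correction (A(h/2) − A(h))/(2 − 1) = (-0.1237327875)/1 = -0.1237327875
R = A(h/2) + (A(h/2) − A(h))/1 = 3.9845607825 − 0.1237327875 = 3.8608279950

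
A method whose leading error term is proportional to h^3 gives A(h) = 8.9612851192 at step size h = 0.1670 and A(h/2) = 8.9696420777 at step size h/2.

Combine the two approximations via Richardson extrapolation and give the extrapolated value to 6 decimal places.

The method has order 3: 2^3 = 8.
2^3 × A(h/2) = 71.7571366216; minus A(h) gives 62.7958515024.
R = 62.7958515024/7 = 8.9708359289
Gap between inputs: 8.357e-03; correction applied: +0.0011938512.

8.970836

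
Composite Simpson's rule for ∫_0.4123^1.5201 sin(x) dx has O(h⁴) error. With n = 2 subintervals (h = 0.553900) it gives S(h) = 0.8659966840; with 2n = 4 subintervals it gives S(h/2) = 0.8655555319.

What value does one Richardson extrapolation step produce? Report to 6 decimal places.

0.865526

r = 4: numerator weight 16, denominator 15.
Difference of the inputs: 0.8655555319 − 0.8659966840 = -0.0004411521
Correction (A(h/2) − A(h))/(16 − 1) = (-0.0004411521)/15 = -0.0000294101
R = A(h/2) + (A(h/2) − A(h))/15 = 0.8655555319 − 0.0000294101 = 0.8655261218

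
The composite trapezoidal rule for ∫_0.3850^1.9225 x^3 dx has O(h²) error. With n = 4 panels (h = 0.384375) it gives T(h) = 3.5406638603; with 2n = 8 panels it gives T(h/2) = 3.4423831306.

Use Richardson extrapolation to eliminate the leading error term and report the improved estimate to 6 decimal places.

3.409623

Method order is 2; weight 2^2 = 4.
4×3.4423831306 = 13.7695325224; subtract 3.5406638603 → 10.2288686621
Denominator 4 − 1 = 3.
10.2288686621 ÷ 3 = 3.4096228874
Shift from A(h/2): −0.0327602432.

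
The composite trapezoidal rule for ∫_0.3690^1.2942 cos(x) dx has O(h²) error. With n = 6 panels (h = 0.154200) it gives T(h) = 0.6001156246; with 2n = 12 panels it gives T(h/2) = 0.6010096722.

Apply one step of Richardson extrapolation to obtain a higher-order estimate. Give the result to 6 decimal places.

0.601308

With r = 2 the leading error scales as h^2, so the weight is 2^2 = 4.
Difference of the inputs: 0.6010096722 − 0.6001156246 = 0.0008940476
Divide by 2^2 − 1 = 3: 0.0008940476/3 = 0.0002980159
R = 0.6010096722 + 0.0002980159 = 0.6013076881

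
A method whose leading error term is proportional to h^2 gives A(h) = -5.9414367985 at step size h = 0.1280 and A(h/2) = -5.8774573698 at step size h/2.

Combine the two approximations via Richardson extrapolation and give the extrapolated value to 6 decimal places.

-5.856131

The method has order 2: 2^2 = 4.
Weighted: (-23.5098294792) − (-5.9414367985) = -17.5683926807
Extrapolated: (-17.5683926807) / 3 = -5.8561308936
Shift from A(h/2): +0.0213264762.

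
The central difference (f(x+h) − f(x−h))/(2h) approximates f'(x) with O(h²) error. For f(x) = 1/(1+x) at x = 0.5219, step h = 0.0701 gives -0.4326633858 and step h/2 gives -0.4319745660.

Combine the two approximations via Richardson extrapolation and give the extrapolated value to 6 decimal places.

r = 2: numerator weight 4, denominator 3.
Top: 4(-0.4319745660) − (-0.4326633858) = -1.2952348782
Divide by 2^2 − 1 = 3.
R = (-1.2952348782)/3 = -0.4317449594
Gap between inputs: 6.888e-04; correction applied: +0.0002296066.

-0.431745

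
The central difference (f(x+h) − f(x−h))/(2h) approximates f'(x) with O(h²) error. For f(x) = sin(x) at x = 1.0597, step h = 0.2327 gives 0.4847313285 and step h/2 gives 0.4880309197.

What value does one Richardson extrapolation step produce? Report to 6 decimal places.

Error is O(h^2); halving h shrinks it by 2^2 = 4.
Weighted: 1.9521236788 − 0.4847313285 = 1.4673923503
1.4673923503 ÷ 3 = 0.4891307834

0.489131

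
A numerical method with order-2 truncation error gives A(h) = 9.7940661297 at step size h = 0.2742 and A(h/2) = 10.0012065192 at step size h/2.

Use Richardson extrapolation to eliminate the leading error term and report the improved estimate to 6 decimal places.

Error is O(h^2); halving h shrinks it by 2^2 = 4.
4 × 10.0012065192 − 9.7940661297 = 30.2107599471
Divide by 2^2 − 1 = 3.
R = 30.2107599471/3 = 10.0702533157

10.070253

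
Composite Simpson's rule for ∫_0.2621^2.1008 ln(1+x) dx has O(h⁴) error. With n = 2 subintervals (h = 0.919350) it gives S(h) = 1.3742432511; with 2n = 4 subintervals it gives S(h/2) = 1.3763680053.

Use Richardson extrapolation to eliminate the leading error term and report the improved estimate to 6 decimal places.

With r = 4 the leading error scales as h^4, so the weight is 2^4 = 16.
2^4 × A(h/2) = 22.0218880848; minus A(h) gives 20.6476448337.
Divide by 2^4 − 1 = 15.
Extrapolated: 20.6476448337 / 15 = 1.3765096556

1.376510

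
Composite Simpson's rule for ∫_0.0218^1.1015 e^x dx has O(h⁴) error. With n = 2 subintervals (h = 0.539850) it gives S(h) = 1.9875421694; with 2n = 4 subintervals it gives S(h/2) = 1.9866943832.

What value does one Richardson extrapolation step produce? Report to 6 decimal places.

r = 4: numerator weight 16, denominator 15.
Numerator 16*A(h/2) − A(h) = 16*1.9866943832 − 1.9875421694 = 29.7995679618
Divide by 2^4 − 1 = 15.
29.7995679618 ÷ 15 = 1.9866378641

1.986638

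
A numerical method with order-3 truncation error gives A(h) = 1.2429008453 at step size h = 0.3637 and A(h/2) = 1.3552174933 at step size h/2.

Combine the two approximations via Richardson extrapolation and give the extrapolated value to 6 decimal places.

With r = 3 the leading error scales as h^3, so the weight is 2^3 = 8.
8×1.3552174933 − 1.2429008453 = 9.5988391011
Divide by 2^3 − 1 = 7.
(8×1.3552174933 − 1.2429008453)/(8 − 1) = 1.3712627287
Shift from A(h/2): +0.0160452354.

1.371263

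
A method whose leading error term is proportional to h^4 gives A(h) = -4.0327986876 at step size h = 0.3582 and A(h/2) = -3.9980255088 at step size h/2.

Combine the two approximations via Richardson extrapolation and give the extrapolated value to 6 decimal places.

Order 4 gives 2^r = 16 and 2^r − 1 = 15.
A(h/2) − A(h) = -3.9980255088 − (-4.0327986876) = 0.0347731788
Correction (A(h/2) − A(h))/(16 − 1) = 0.0347731788/15 = 0.0023182119
R = A(h/2) + (A(h/2) − A(h))/15 = -3.9980255088 + 0.0023182119 = -3.9957072969

-3.995707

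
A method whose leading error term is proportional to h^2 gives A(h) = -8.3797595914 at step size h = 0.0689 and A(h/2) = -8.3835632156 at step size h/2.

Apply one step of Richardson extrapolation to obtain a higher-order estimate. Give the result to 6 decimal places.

Method order is 2; weight 2^2 = 4.
2^2*A(h/2) = -33.5342528624; minus A(h) gives -25.1544932710.
Denominator 4 − 1 = 3.
R = (-25.1544932710)/3 = -8.3848310903

-8.384831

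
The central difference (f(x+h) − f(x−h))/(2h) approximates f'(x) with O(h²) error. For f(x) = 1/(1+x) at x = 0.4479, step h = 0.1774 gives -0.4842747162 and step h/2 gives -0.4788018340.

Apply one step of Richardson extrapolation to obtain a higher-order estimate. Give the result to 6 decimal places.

Order 2 gives 2^r = 4 and 2^r − 1 = 3.
4 × (-0.4788018340) = -1.9152073360; subtract (-0.4842747162) → -1.4309326198
Divide by 2^2 − 1 = 3.
R = (-1.4309326198)/3 = -0.4769775399
Shift from A(h/2): +0.0018242941.

-0.476978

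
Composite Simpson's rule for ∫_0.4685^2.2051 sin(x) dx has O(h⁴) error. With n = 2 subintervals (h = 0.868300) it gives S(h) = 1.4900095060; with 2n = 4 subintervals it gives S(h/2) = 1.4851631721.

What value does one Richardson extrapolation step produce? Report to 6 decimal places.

r = 4: numerator weight 16, denominator 15.
2^4·A(h/2) = 23.7626107536; minus A(h) gives 22.2726012476.
Divide by 2^4 − 1 = 15.
(16·1.4851631721 − 1.4900095060)/(16 − 1) = 1.4848400832
Correction |R − A(h/2)| = 3.231e-04; gap |A(h/2) − A(h)| = 4.846e-03.

1.484840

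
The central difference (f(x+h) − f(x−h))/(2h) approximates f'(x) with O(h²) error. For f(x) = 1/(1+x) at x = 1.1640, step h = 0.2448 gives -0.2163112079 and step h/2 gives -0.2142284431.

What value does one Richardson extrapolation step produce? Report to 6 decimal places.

With r = 2 the leading error scales as h^2, so the weight is 2^2 = 4.
Weighted: (-0.8569137724) − (-0.2163112079) = -0.6406025645
Denominator 4 − 1 = 3.
Result: -0.2135341882

-0.213534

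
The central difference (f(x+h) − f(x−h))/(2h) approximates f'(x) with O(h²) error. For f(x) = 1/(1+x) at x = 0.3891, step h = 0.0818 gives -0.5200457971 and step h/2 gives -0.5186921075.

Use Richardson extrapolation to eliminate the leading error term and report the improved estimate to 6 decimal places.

-0.518241

r = 2, so 2^r = 4.
2^2·A(h/2) = -2.0747684300; minus A(h) gives -1.5547226329.
Divide by 2^2 − 1 = 3.
R = (-1.5547226329)/3 = -0.5182408776
Shift from A(h/2): +0.0004512299.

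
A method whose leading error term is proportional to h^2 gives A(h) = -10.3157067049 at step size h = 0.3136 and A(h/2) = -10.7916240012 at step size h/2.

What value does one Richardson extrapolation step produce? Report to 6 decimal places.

-10.950263

With r = 2 the leading error scales as h^2, so the weight is 2^2 = 4.
A(h/2) − A(h) = -10.7916240012 − (-10.3157067049) = -0.4759172963
Divide by 2^2 − 1 = 3: (-0.4759172963)/3 = -0.1586390988
R = A(h/2) + (A(h/2) − A(h))/3 = -10.7916240012 − 0.1586390988 = -10.9502631000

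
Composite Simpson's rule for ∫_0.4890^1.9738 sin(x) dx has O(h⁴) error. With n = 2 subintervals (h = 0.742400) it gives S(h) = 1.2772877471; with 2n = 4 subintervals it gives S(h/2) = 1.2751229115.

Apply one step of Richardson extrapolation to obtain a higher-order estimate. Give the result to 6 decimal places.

1.274979

r = 4: numerator weight 16, denominator 15.
16·1.2751229115 − 1.2772877471 = 19.1246788369
Divide by 2^4 − 1 = 15.
19.1246788369 ÷ 15 = 1.2749785891
Shift from A(h/2): −0.0001443224.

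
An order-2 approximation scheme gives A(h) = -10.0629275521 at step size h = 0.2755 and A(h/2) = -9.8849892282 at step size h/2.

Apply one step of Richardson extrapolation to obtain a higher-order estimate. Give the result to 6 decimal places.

-9.825676

Method order is 2; weight 2^2 = 4.
Weighted: (-39.5399569128) − (-10.0629275521) = -29.4770293607
Denominator 4 − 1 = 3.
Result: -9.8256764536
Shift from A(h/2): +0.0593127746.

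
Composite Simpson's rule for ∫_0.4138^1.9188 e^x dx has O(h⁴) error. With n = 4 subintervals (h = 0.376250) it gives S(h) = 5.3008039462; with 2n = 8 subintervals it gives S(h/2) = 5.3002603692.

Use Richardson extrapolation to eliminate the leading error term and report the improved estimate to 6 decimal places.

5.300224

The method has order 4: 2^4 = 16.
2^4 × A(h/2) = 84.8041659072; minus A(h) gives 79.5033619610.
(16 × 5.3002603692 − 5.3008039462)/(16 − 1) = 5.3002241307
Correction |R − A(h/2)| = 3.624e-05; gap |A(h/2) − A(h)| = 5.436e-04.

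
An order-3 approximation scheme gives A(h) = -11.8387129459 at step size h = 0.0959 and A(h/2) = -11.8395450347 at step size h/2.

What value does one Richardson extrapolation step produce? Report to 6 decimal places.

Leading term ∝ h^3; use weight 8 = 2^3.
Numerator 8 × A(h/2) − A(h) = 8 × (-11.8395450347) − (-11.8387129459) = -82.8776473317
Divide by 2^3 − 1 = 7.
(-82.8776473317) ÷ 7 = -11.8396639045
Correction |R − A(h/2)| = 1.189e-04; gap |A(h/2) − A(h)| = 8.321e-04.

-11.839664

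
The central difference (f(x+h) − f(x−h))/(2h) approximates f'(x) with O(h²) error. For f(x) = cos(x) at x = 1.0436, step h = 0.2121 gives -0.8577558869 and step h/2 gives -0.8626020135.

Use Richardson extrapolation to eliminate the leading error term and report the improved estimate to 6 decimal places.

With r = 2 the leading error scales as h^2, so the weight is 2^2 = 4.
A(h/2) − A(h) = -0.8626020135 − (-0.8577558869) = -0.0048461266
Divide by 2^2 − 1 = 3: (-0.0048461266)/3 = -0.0016153755
R = -0.8626020135 − 0.0016153755 = -0.8642173890

-0.864217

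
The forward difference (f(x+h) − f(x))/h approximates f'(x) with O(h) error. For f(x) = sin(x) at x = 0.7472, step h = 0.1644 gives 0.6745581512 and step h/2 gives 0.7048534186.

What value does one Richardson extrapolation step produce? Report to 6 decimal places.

0.735149

With r = 1 the leading error scales as h^1, so the weight is 2^1 = 2.
Difference of the inputs: 0.7048534186 − 0.6745581512 = 0.0302952674
Correction (A(h/2) − A(h))/(2 − 1) = 0.0302952674/1 = 0.0302952674
R = A(h/2) + (A(h/2) − A(h))/1 = 0.7048534186 + 0.0302952674 = 0.7351486860
Gap between inputs: 3.030e-02; correction applied: +0.0302952674.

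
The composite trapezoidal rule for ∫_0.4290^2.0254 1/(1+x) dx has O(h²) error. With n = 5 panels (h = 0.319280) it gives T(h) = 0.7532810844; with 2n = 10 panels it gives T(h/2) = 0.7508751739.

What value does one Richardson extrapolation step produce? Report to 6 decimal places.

Error is O(h^2); halving h shrinks it by 2^2 = 4.
Top: 4(0.7508751739) − (0.7532810844) = 2.2502196112
Denominator 4 − 1 = 3.
R = 2.2502196112/3 = 0.7500732037
Correction |R − A(h/2)| = 8.020e-04; gap |A(h/2) − A(h)| = 2.406e-03.

0.750073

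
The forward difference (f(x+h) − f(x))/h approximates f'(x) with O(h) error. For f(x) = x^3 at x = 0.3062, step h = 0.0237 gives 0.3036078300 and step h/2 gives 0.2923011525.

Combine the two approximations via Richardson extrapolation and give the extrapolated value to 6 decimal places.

0.280994

Error is O(h^1); halving h shrinks it by 2^1 = 2.
Top: 2(0.2923011525) − (0.3036078300) = 0.2809944750
(2*0.2923011525 − 0.3036078300)/(2 − 1) = 0.2809944750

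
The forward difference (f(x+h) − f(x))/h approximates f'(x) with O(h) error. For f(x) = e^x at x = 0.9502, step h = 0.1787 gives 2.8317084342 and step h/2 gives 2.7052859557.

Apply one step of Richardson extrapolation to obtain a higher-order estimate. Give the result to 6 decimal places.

2.578863

Error is O(h^1); halving h shrinks it by 2^1 = 2.
2·2.7052859557 = 5.4105719114; subtract 2.8317084342 → 2.5788634772
2.5788634772 ÷ 1 = 2.5788634772
Correction |R − A(h/2)| = 1.264e-01; gap |A(h/2) − A(h)| = 1.264e-01.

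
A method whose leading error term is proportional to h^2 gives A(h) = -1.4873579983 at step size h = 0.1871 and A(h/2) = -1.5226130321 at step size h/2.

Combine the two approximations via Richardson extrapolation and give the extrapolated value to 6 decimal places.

Order 2 gives 2^r = 4 and 2^r − 1 = 3.
4×(-1.5226130321) − (-1.4873579983) = -4.6030941301
Denominator 4 − 1 = 3.
So the Richardson estimate is -1.5343647100.
Shift from A(h/2): −0.0117516779.

-1.534365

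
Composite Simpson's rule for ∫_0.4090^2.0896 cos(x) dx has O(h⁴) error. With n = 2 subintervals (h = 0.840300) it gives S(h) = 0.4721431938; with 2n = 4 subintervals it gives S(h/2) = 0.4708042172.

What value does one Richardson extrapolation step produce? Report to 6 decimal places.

0.470715

Leading term ∝ h^4; use weight 16 = 2^4.
Difference of the inputs: 0.4708042172 − 0.4721431938 = -0.0013389766
Correction (A(h/2) − A(h))/(16 − 1) = (-0.0013389766)/15 = -0.0000892651
R = 0.4708042172 − 0.0000892651 = 0.4707149521
Gap between inputs: 1.339e-03; correction applied: −0.0000892651.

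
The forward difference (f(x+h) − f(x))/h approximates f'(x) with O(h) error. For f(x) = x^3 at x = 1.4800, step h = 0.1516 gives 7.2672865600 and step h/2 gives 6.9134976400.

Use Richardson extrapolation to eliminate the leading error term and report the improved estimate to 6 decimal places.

With r = 1 the leading error scales as h^1, so the weight is 2^1 = 2.
2×6.9134976400 = 13.8269952800; subtract 7.2672865600 → 6.5597087200
6.5597087200 ÷ 1 = 6.5597087200

6.559709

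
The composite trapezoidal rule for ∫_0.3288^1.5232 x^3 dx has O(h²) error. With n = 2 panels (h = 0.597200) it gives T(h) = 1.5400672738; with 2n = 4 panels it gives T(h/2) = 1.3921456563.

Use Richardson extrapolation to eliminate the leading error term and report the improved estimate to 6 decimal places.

Order 2 gives 2^r = 4 and 2^r − 1 = 3.
4 × 1.3921456563 − 1.5400672738 = 4.0285153514
R = 4.0285153514/3 = 1.3428384505

1.342838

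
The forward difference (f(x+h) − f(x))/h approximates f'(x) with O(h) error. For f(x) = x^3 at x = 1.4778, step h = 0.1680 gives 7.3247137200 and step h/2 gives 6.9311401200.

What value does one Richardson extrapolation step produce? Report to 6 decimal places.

Method order is 1; weight 2^1 = 2.
Difference of the inputs: 6.9311401200 − 7.3247137200 = -0.3935736000
Correction (A(h/2) − A(h))/(2 − 1) = (-0.3935736000)/1 = -0.3935736000
R = A(h/2) + (A(h/2) − A(h))/1 = 6.9311401200 − 0.3935736000 = 6.5375665200

6.537567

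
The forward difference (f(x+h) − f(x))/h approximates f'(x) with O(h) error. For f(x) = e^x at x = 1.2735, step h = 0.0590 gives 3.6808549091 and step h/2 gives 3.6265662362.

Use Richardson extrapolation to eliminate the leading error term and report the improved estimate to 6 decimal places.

3.572278

r = 1: numerator weight 2, denominator 1.
A(h/2) − A(h) = 3.6265662362 − 3.6808549091 = -0.0542886729
Divide by 2^1 − 1 = 1: (-0.0542886729)/1 = -0.0542886729
R = 3.6265662362 − 0.0542886729 = 3.5722775633
Gap between inputs: 5.429e-02; correction applied: −0.0542886729.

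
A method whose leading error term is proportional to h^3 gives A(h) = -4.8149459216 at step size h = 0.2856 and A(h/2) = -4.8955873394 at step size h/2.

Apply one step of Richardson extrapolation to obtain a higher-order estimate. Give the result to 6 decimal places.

Method order is 3; weight 2^3 = 8.
A(h/2) − A(h) = -4.8955873394 − (-4.8149459216) = -0.0806414178
Correction (A(h/2) − A(h))/(8 − 1) = (-0.0806414178)/7 = -0.0115202025
R = A(h/2) + (A(h/2) − A(h))/7 = -4.8955873394 − 0.0115202025 = -4.9071075419
Shift from A(h/2): −0.0115202025.

-4.907108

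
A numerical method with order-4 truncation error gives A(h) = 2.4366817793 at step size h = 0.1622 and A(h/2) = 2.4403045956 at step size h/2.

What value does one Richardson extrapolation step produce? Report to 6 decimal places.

r = 4: numerator weight 16, denominator 15.
Numerator 16 × A(h/2) − A(h) = 16 × 2.4403045956 − 2.4366817793 = 36.6081917503
Denominator 16 − 1 = 15.
36.6081917503 ÷ 15 = 2.4405461167

2.440546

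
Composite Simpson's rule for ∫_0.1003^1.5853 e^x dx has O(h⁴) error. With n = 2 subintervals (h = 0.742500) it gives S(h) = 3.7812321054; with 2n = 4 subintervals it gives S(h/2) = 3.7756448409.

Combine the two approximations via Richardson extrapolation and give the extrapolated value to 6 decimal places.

3.775272

r = 4: numerator weight 16, denominator 15.
Numerator 16 × A(h/2) − A(h) = 16 × 3.7756448409 − 3.7812321054 = 56.6290853490
Denominator 16 − 1 = 15.
Extrapolated: 56.6290853490 / 15 = 3.7752723566
Shift from A(h/2): −0.0003724843.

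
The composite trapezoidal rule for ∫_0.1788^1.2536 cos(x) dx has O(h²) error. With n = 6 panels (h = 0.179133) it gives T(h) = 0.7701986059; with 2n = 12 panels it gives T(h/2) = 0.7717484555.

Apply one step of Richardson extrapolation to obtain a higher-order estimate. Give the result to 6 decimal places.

The method has order 2: 2^2 = 4.
4 × 0.7717484555 = 3.0869938220; subtract 0.7701986059 → 2.3167952161
Denominator 4 − 1 = 3.
R = 2.3167952161/3 = 0.7722650720

0.772265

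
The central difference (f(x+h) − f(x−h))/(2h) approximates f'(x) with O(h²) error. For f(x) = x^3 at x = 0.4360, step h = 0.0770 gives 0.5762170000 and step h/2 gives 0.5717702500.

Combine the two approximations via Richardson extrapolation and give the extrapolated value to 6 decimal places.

With r = 2 the leading error scales as h^2, so the weight is 2^2 = 4.
Numerator 4*A(h/2) − A(h) = 4*0.5717702500 − 0.5762170000 = 1.7108640000
Denominator 4 − 1 = 3.
1.7108640000 ÷ 3 = 0.5702880000

0.570288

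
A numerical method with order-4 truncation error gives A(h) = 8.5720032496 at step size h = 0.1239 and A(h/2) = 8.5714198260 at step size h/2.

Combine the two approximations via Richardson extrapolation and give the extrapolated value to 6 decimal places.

Method order is 4; weight 2^4 = 16.
16×8.5714198260 = 137.1427172160; subtract 8.5720032496 → 128.5707139664
Denominator 16 − 1 = 15.
Result: 8.5713809311

8.571381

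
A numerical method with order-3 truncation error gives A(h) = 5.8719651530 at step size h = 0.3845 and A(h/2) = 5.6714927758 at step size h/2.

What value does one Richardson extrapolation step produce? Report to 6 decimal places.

Error is O(h^3); halving h shrinks it by 2^3 = 8.
Weighted: 45.3719422064 − 5.8719651530 = 39.4999770534
Denominator 8 − 1 = 7.
R = 39.4999770534/7 = 5.6428538648
Correction |R − A(h/2)| = 2.864e-02; gap |A(h/2) − A(h)| = 2.005e-01.

5.642854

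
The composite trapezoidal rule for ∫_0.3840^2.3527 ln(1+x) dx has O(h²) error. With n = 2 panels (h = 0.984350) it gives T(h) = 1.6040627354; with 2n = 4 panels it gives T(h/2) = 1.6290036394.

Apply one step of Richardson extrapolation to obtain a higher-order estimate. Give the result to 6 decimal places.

Method order is 2; weight 2^2 = 4.
A(h/2) − A(h) = 1.6290036394 − 1.6040627354 = 0.0249409040
Correction (A(h/2) − A(h))/(4 − 1) = 0.0249409040/3 = 0.0083136347
R = A(h/2) + (A(h/2) − A(h))/3 = 1.6290036394 + 0.0083136347 = 1.6373172741

1.637317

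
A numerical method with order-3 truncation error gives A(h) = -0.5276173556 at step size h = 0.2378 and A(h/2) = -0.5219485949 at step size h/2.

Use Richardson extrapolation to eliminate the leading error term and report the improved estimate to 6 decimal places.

With r = 3 the leading error scales as h^3, so the weight is 2^3 = 8.
2^3 × A(h/2) = -4.1755887592; minus A(h) gives -3.6479714036.
Denominator 8 − 1 = 7.
Extrapolated: (-3.6479714036) / 7 = -0.5211387719

-0.521139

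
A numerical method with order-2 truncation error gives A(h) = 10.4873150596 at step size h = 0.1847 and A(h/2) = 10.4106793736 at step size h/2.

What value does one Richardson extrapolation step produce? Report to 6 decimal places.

Error is O(h^2); halving h shrinks it by 2^2 = 4.
Numerator 4*A(h/2) − A(h) = 4*10.4106793736 − 10.4873150596 = 31.1554024348
Divide by 2^2 − 1 = 3.
Extrapolated: 31.1554024348 / 3 = 10.3851341449
Gap between inputs: 7.664e-02; correction applied: −0.0255452287.

10.385134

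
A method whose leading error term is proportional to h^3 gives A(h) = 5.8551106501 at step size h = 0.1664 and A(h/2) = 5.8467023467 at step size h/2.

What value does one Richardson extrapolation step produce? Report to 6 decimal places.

5.845501

Order 3 gives 2^r = 8 and 2^r − 1 = 7.
2^3·A(h/2) = 46.7736187736; minus A(h) gives 40.9185081235.
Divide by 2^3 − 1 = 7.
So the Richardson estimate is 5.8455011605.
Shift from A(h/2): −0.0012011862.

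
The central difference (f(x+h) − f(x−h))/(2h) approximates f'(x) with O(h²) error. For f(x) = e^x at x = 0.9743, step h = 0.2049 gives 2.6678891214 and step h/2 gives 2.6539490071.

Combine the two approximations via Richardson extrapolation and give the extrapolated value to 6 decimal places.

2.649302

The method has order 2: 2^2 = 4.
4×2.6539490071 = 10.6157960284; 10.6157960284 − 2.6678891214 = 7.9479069070
Extrapolated: 7.9479069070 / 3 = 2.6493023023
Gap between inputs: 1.394e-02; correction applied: −0.0046467048.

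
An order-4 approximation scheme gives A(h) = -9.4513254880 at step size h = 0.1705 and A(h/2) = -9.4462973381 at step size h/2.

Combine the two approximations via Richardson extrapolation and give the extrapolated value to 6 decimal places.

-9.445962

Method order is 4; weight 2^4 = 16.
Weighted: (-151.1407574096) − (-9.4513254880) = -141.6894319216
Denominator 16 − 1 = 15.
(-141.6894319216) ÷ 15 = -9.4459621281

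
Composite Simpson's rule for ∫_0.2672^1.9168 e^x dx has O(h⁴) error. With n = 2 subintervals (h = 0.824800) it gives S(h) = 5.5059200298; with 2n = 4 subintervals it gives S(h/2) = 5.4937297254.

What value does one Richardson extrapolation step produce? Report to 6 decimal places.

Error is O(h^4); halving h shrinks it by 2^4 = 16.
Weighted: 87.8996756064 − 5.5059200298 = 82.3937555766
(16·5.4937297254 − 5.5059200298)/(16 − 1) = 5.4929170384

5.492917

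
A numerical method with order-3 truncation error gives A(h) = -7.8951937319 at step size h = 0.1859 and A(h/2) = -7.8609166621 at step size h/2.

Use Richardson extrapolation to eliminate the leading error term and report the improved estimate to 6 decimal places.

-7.856020

r = 3: numerator weight 8, denominator 7.
Top: 8(-7.8609166621) − (-7.8951937319) = -54.9921395649
R = (-54.9921395649)/7 = -7.8560199378
Shift from A(h/2): +0.0048967243.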